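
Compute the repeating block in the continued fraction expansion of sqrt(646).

[25; (2, 2, 2, 50)]

Write x_i = (sqrt(646) + m_i)/d_i with (m_0, d_0) = (0, 1). a_0 = floor(sqrt(646)) = 25, since 25^2 = 625 <= 646 < 676 = 26^2.
Iterate m_{i+1} = d_i*a_i - m_i, d_{i+1} = (646 - m_{i+1}^2)/d_i, a_{i+1} = floor((a_0 + m_{i+1})/d_{i+1}):
  m_1 = 1*25 - 0 = 25, d_1 = (646 - 25^2)/1 = 21/1 = 21, a_1 = floor((25 + 25)/21) = 2.
  m_2 = 21*2 - 25 = 17, d_2 = (646 - 17^2)/21 = 357/21 = 17, a_2 = floor((25 + 17)/17) = 2.
  m_3 = 17*2 - 17 = 17, d_3 = (646 - 17^2)/17 = 357/17 = 21, a_3 = floor((25 + 17)/21) = 2.
  m_4 = 21*2 - 17 = 25, d_4 = (646 - 25^2)/21 = 21/21 = 1, a_4 = floor((25 + 25)/1) = 50.
  m_5 = 1*50 - 25 = 25, d_5 = (646 - 25^2)/1 = 21/1 = 21: (m_5, d_5) = (m_1, d_1) = (25, 21), so from here the quotients repeat a_1, ..., a_4; the period length is 4.
Hence the expansion of sqrt(646) is a_0 = 25 followed by the repeating block 2, 2, 2, 50 (period 4).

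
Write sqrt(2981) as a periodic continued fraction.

Write x_i = (sqrt(2981) + m_i)/d_i with (m_0, d_0) = (0, 1). a_0 = floor(sqrt(2981)) = 54, since 54^2 = 2916 <= 2981 < 3025 = 55^2.
Iterate m_{i+1} = d_i*a_i - m_i, d_{i+1} = (2981 - m_{i+1}^2)/d_i, a_{i+1} = floor((a_0 + m_{i+1})/d_{i+1}):
  m_1 = 1*54 - 0 = 54, d_1 = (2981 - 54^2)/1 = 65/1 = 65, a_1 = floor((54 + 54)/65) = 1.
  m_2 = 65*1 - 54 = 11, d_2 = (2981 - 11^2)/65 = 2860/65 = 44, a_2 = floor((54 + 11)/44) = 1.
  m_3 = 44*1 - 11 = 33, d_3 = (2981 - 33^2)/44 = 1892/44 = 43, a_3 = floor((54 + 33)/43) = 2.
  m_4 = 43*2 - 33 = 53, d_4 = (2981 - 53^2)/43 = 172/43 = 4, a_4 = floor((54 + 53)/4) = 26.
  m_5 = 4*26 - 53 = 51, d_5 = (2981 - 51^2)/4 = 380/4 = 95, a_5 = floor((54 + 51)/95) = 1.
  m_6 = 95*1 - 51 = 44, d_6 = (2981 - 44^2)/95 = 1045/95 = 11, a_6 = floor((54 + 44)/11) = 8.
  m_7 = 11*8 - 44 = 44, d_7 = (2981 - 44^2)/11 = 1045/11 = 95, a_7 = floor((54 + 44)/95) = 1.
  m_8 = 95*1 - 44 = 51, d_8 = (2981 - 51^2)/95 = 380/95 = 4, a_8 = floor((54 + 51)/4) = 26.
  m_9 = 4*26 - 51 = 53, d_9 = (2981 - 53^2)/4 = 172/4 = 43, a_9 = floor((54 + 53)/43) = 2.
  m_10 = 43*2 - 53 = 33, d_10 = (2981 - 33^2)/43 = 1892/43 = 44, a_10 = floor((54 + 33)/44) = 1.
  m_11 = 44*1 - 33 = 11, d_11 = (2981 - 11^2)/44 = 2860/44 = 65, a_11 = floor((54 + 11)/65) = 1.
  m_12 = 65*1 - 11 = 54, d_12 = (2981 - 54^2)/65 = 65/65 = 1, a_12 = floor((54 + 54)/1) = 108.
  m_13 = 1*108 - 54 = 54, d_13 = (2981 - 54^2)/1 = 65/1 = 65: (m_13, d_13) = (m_1, d_1) = (54, 65), so from here the quotients repeat a_1, ..., a_12; the period length is 12.
Hence the expansion of sqrt(2981) is a_0 = 54 followed by the repeating block 1, 1, 2, 26, 1, 8, 1, 26, 2, 1, 1, 108 (period 12).

[54; (1, 1, 2, 26, 1, 8, 1, 26, 2, 1, 1, 108)]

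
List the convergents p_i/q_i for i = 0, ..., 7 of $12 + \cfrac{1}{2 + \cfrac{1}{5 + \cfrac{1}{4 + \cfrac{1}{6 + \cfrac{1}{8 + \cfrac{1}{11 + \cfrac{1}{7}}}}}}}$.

12/1, 25/2, 137/11, 573/46, 3575/287, 29173/2342, 324478/26049, 2300519/184685

Using the convergent recurrence p_i = a_i*p_{i-1} + p_{i-2}, q_i = a_i*q_{i-1} + q_{i-2} with p_{-2}=0, p_{-1}=1, q_{-2}=1, q_{-1}=0:
  i=0: a_0=12, p_0 = 12*1 + 0 = 12, q_0 = 12*0 + 1 = 1.
  i=1: a_1=2, p_1 = 2*12 + 1 = 25, q_1 = 2*1 + 0 = 2.
  i=2: a_2=5, p_2 = 5*25 + 12 = 137, q_2 = 5*2 + 1 = 11.
  i=3: a_3=4, p_3 = 4*137 + 25 = 573, q_3 = 4*11 + 2 = 46.
  i=4: a_4=6, p_4 = 6*573 + 137 = 3575, q_4 = 6*46 + 11 = 287.
  i=5: a_5=8, p_5 = 8*3575 + 573 = 29173, q_5 = 8*287 + 46 = 2342.
  i=6: a_6=11, p_6 = 11*29173 + 3575 = 324478, q_6 = 11*2342 + 287 = 26049.
  i=7: a_7=7, p_7 = 7*324478 + 29173 = 2300519, q_7 = 7*26049 + 2342 = 184685.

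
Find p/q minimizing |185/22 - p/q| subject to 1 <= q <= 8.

Expand x = 185/22 as a continued fraction with the Euclidean algorithm:
  185 = 8*22 + 9, so a_0 = 8.
  22 = 2*9 + 4, so a_1 = 2.
  9 = 2*4 + 1, so a_2 = 2.
  4 = 4*1 + 0, so a_3 = 4.
so x = [8; 2, 2, 4].
Convergents (p_i = a_i*p_{i-1} + p_{i-2}, q_i = a_i*q_{i-1} + q_{i-2} with p_{-2}=0, p_{-1}=1, q_{-2}=1, q_{-1}=0), until the denominator exceeds 8:
  i=0: a_0=8, p_0 = 8*1 + 0 = 8, q_0 = 8*0 + 1 = 1.
  i=1: a_1=2, p_1 = 2*8 + 1 = 17, q_1 = 2*1 + 0 = 2.
  i=2: a_2=2, p_2 = 2*17 + 8 = 42, q_2 = 2*2 + 1 = 5.
  i=3: a_3=4, p_3 = 4*42 + 17 = 185, q_3 = 4*5 + 2 = 22.
q_3 = 22 > 8, so the last convergent with denominator <= 8 is p_2/q_2 = 42/5.
The closest fraction with denominator <= 8 is either p_2/q_2 or the intermediate fraction (k*p_2 + p_1)/(k*q_2 + q_1) with the largest k >= 1 whose denominator stays <= 8; these approach x as k grows, and every other convergent or intermediate fraction in range is farther away.
Largest k: floor((8 - q_1)/q_2) = floor((8 - 2)/5) = 1.
That gives (1*42 + 17)/(1*5 + 2) = 59/7.
Compare the errors: |x - 42/5| = |185*5 - 42*22|/(22*5) = 1/110, and |x - 59/7| = |185*7 - 59*22|/(22*7) = 3/154.
Cross-multiplying, 1*154 = 154 < 330 = 3*110, so 1/110 is smaller: the convergent 42/5 is closer to x than 59/7.

42/5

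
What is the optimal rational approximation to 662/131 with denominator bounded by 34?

Expand x = 662/131 as a continued fraction with the Euclidean algorithm:
  662 = 5*131 + 7, so a_0 = 5.
  131 = 18*7 + 5, so a_1 = 18.
  7 = 1*5 + 2, so a_2 = 1.
  5 = 2*2 + 1, so a_3 = 2.
  2 = 2*1 + 0, so a_4 = 2.
so x = [5; 18, 1, 2, 2].
Convergents (p_i = a_i*p_{i-1} + p_{i-2}, q_i = a_i*q_{i-1} + q_{i-2} with p_{-2}=0, p_{-1}=1, q_{-2}=1, q_{-1}=0), until the denominator exceeds 34:
  i=0: a_0=5, p_0 = 5*1 + 0 = 5, q_0 = 5*0 + 1 = 1.
  i=1: a_1=18, p_1 = 18*5 + 1 = 91, q_1 = 18*1 + 0 = 18.
  i=2: a_2=1, p_2 = 1*91 + 5 = 96, q_2 = 1*18 + 1 = 19.
  i=3: a_3=2, p_3 = 2*96 + 91 = 283, q_3 = 2*19 + 18 = 56.
q_3 = 56 > 34, so the last convergent with denominator <= 34 is p_2/q_2 = 96/19.
The closest fraction with denominator <= 34 is either p_2/q_2 or the intermediate fraction (k*p_2 + p_1)/(k*q_2 + q_1) with the largest k >= 1 whose denominator stays <= 34; these approach x as k grows, and every other convergent or intermediate fraction in range is farther away.
Largest k: floor((34 - q_1)/q_2) = floor((34 - 18)/19) = 0.
Since k = 0, no intermediate fraction beyond p_2/q_2 has denominator <= 34, so the convergent 96/19 is the closest (its error is |662*19 - 96*131|/(131*19) = 2/2489).

96/19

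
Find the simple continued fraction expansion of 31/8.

Run the Euclidean algorithm on 31 and 8; the successive quotients are the partial quotients a_0, a_1, ... (each step inverts the fractional part left over by the previous one):
  31 = 3*8 + 7, so a_0 = 3.
  8 = 1*7 + 1, so a_1 = 1.
  7 = 7*1 + 0, so a_2 = 7.
The remainder reaches 0 after 3 divisions, so the expansion has 3 partial quotients, read off in order.

[3; 1, 7]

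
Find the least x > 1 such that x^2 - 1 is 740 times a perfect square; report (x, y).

First expand sqrt(740) as a continued fraction. With x_i = (sqrt(740) + m_i)/d_i and (m_0, d_0) = (0, 1): a_0 = floor(sqrt(740)) = 27, since 27^2 = 729 <= 740 < 784 = 28^2.
Iterate m_{i+1} = d_i*a_i - m_i, d_{i+1} = (740 - m_{i+1}^2)/d_i, a_{i+1} = floor((a_0 + m_{i+1})/d_{i+1}):
  m_1 = 1*27 - 0 = 27, d_1 = (740 - 27^2)/1 = 11/1 = 11, a_1 = floor((27 + 27)/11) = 4.
  m_2 = 11*4 - 27 = 17, d_2 = (740 - 17^2)/11 = 451/11 = 41, a_2 = floor((27 + 17)/41) = 1.
  m_3 = 41*1 - 17 = 24, d_3 = (740 - 24^2)/41 = 164/41 = 4, a_3 = floor((27 + 24)/4) = 12.
  m_4 = 4*12 - 24 = 24, d_4 = (740 - 24^2)/4 = 164/4 = 41, a_4 = floor((27 + 24)/41) = 1.
  m_5 = 41*1 - 24 = 17, d_5 = (740 - 17^2)/41 = 451/41 = 11, a_5 = floor((27 + 17)/11) = 4.
  m_6 = 11*4 - 17 = 27, d_6 = (740 - 27^2)/11 = 11/11 = 1, a_6 = floor((27 + 27)/1) = 54.
  m_7 = 1*54 - 27 = 27, d_7 = (740 - 27^2)/1 = 11/1 = 11: (m_7, d_7) = (m_1, d_1) = (27, 11), so from here the quotients repeat a_1, ..., a_6; the period length is 6.
So sqrt(740) = [27; (4, 1, 12, 1, 4, 54)] with period length k = 6.
k is even, so the fundamental solution of x^2 - 740y^2 = 1 is (p_{k-1}, q_{k-1}) = (p_5, q_5); compute convergents through index 5.
Convergents (p_i = a_i*p_{i-1} + p_{i-2}, q_i = a_i*q_{i-1} + q_{i-2} with p_{-2}=0, p_{-1}=1, q_{-2}=1, q_{-1}=0):
  i=0: a_0=27, p_0 = 27*1 + 0 = 27, q_0 = 27*0 + 1 = 1.
  i=1: a_1=4, p_1 = 4*27 + 1 = 109, q_1 = 4*1 + 0 = 4.
  i=2: a_2=1, p_2 = 1*109 + 27 = 136, q_2 = 1*4 + 1 = 5.
  i=3: a_3=12, p_3 = 12*136 + 109 = 1741, q_3 = 12*5 + 4 = 64.
  i=4: a_4=1, p_4 = 1*1741 + 136 = 1877, q_4 = 1*64 + 5 = 69.
  i=5: a_5=4, p_5 = 4*1877 + 1741 = 9249, q_5 = 4*69 + 64 = 340.
Check: 9249^2 - 740*340^2 = 85544001 - 85544000 = 1, so (x, y) = (9249, 340) solves the equation, and by the theorem it is the least positive solution.

(x, y) = (9249, 340)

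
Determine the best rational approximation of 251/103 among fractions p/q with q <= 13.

22/9

Expand x = 251/103 as a continued fraction with the Euclidean algorithm:
  251 = 2*103 + 45, so a_0 = 2.
  103 = 2*45 + 13, so a_1 = 2.
  45 = 3*13 + 6, so a_2 = 3.
  13 = 2*6 + 1, so a_3 = 2.
  6 = 6*1 + 0, so a_4 = 6.
so x = [2; 2, 3, 2, 6].
Convergents (p_i = a_i*p_{i-1} + p_{i-2}, q_i = a_i*q_{i-1} + q_{i-2} with p_{-2}=0, p_{-1}=1, q_{-2}=1, q_{-1}=0), until the denominator exceeds 13:
  i=0: a_0=2, p_0 = 2*1 + 0 = 2, q_0 = 2*0 + 1 = 1.
  i=1: a_1=2, p_1 = 2*2 + 1 = 5, q_1 = 2*1 + 0 = 2.
  i=2: a_2=3, p_2 = 3*5 + 2 = 17, q_2 = 3*2 + 1 = 7.
  i=3: a_3=2, p_3 = 2*17 + 5 = 39, q_3 = 2*7 + 2 = 16.
q_3 = 16 > 13, so the last convergent with denominator <= 13 is p_2/q_2 = 17/7.
The closest fraction with denominator <= 13 is either p_2/q_2 or the intermediate fraction (k*p_2 + p_1)/(k*q_2 + q_1) with the largest k >= 1 whose denominator stays <= 13; these approach x as k grows, and every other convergent or intermediate fraction in range is farther away.
Largest k: floor((13 - q_1)/q_2) = floor((13 - 2)/7) = 1.
That gives (1*17 + 5)/(1*7 + 2) = 22/9.
Compare the errors: |x - 17/7| = |251*7 - 17*103|/(103*7) = 6/721, and |x - 22/9| = |251*9 - 22*103|/(103*9) = 7/927.
Cross-multiplying, 7*721 = 5047 < 5562 = 6*927, so 7/927 is smaller: the intermediate fraction 22/9 is closer to x than 17/7.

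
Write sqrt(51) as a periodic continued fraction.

Write x_i = (sqrt(51) + m_i)/d_i with (m_0, d_0) = (0, 1). a_0 = floor(sqrt(51)) = 7, since 7^2 = 49 <= 51 < 64 = 8^2.
Iterate m_{i+1} = d_i*a_i - m_i, d_{i+1} = (51 - m_{i+1}^2)/d_i, a_{i+1} = floor((a_0 + m_{i+1})/d_{i+1}):
  m_1 = 1*7 - 0 = 7, d_1 = (51 - 7^2)/1 = 2/1 = 2, a_1 = floor((7 + 7)/2) = 7.
  m_2 = 2*7 - 7 = 7, d_2 = (51 - 7^2)/2 = 2/2 = 1, a_2 = floor((7 + 7)/1) = 14.
  m_3 = 1*14 - 7 = 7, d_3 = (51 - 7^2)/1 = 2/1 = 2: (m_3, d_3) = (m_1, d_1) = (7, 2), so from here the quotients repeat a_1, a_2; the period length is 2.
Hence the expansion of sqrt(51) is a_0 = 7 followed by the repeating block 7, 14 (period 2).

[7; (7, 14)]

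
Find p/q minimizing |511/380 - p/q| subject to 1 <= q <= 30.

Expand x = 511/380 as a continued fraction with the Euclidean algorithm:
  511 = 1*380 + 131, so a_0 = 1.
  380 = 2*131 + 118, so a_1 = 2.
  131 = 1*118 + 13, so a_2 = 1.
  118 = 9*13 + 1, so a_3 = 9.
  13 = 13*1 + 0, so a_4 = 13.
so x = [1; 2, 1, 9, 13].
Convergents (p_i = a_i*p_{i-1} + p_{i-2}, q_i = a_i*q_{i-1} + q_{i-2} with p_{-2}=0, p_{-1}=1, q_{-2}=1, q_{-1}=0), until the denominator exceeds 30:
  i=0: a_0=1, p_0 = 1*1 + 0 = 1, q_0 = 1*0 + 1 = 1.
  i=1: a_1=2, p_1 = 2*1 + 1 = 3, q_1 = 2*1 + 0 = 2.
  i=2: a_2=1, p_2 = 1*3 + 1 = 4, q_2 = 1*2 + 1 = 3.
  i=3: a_3=9, p_3 = 9*4 + 3 = 39, q_3 = 9*3 + 2 = 29.
  i=4: a_4=13, p_4 = 13*39 + 4 = 511, q_4 = 13*29 + 3 = 380.
q_4 = 380 > 30, so the last convergent with denominator <= 30 is p_3/q_3 = 39/29.
The closest fraction with denominator <= 30 is either p_3/q_3 or the intermediate fraction (k*p_3 + p_2)/(k*q_3 + q_2) with the largest k >= 1 whose denominator stays <= 30; these approach x as k grows, and every other convergent or intermediate fraction in range is farther away.
Largest k: floor((30 - q_2)/q_3) = floor((30 - 3)/29) = 0.
Since k = 0, no intermediate fraction beyond p_3/q_3 has denominator <= 30, so the convergent 39/29 is the closest (its error is |511*29 - 39*380|/(380*29) = 1/11020).

39/29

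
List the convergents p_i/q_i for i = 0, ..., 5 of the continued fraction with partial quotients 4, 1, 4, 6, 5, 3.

4/1, 5/1, 24/5, 149/31, 769/160, 2456/511

Using the convergent recurrence p_i = a_i*p_{i-1} + p_{i-2}, q_i = a_i*q_{i-1} + q_{i-2} with p_{-2}=0, p_{-1}=1, q_{-2}=1, q_{-1}=0:
  i=0: a_0=4, p_0 = 4*1 + 0 = 4, q_0 = 4*0 + 1 = 1.
  i=1: a_1=1, p_1 = 1*4 + 1 = 5, q_1 = 1*1 + 0 = 1.
  i=2: a_2=4, p_2 = 4*5 + 4 = 24, q_2 = 4*1 + 1 = 5.
  i=3: a_3=6, p_3 = 6*24 + 5 = 149, q_3 = 6*5 + 1 = 31.
  i=4: a_4=5, p_4 = 5*149 + 24 = 769, q_4 = 5*31 + 5 = 160.
  i=5: a_5=3, p_5 = 3*769 + 149 = 2456, q_5 = 3*160 + 31 = 511.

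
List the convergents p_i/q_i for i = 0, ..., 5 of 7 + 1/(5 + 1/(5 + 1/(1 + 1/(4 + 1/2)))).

7/1, 36/5, 187/26, 223/31, 1079/150, 2381/331

Using the convergent recurrence p_i = a_i*p_{i-1} + p_{i-2}, q_i = a_i*q_{i-1} + q_{i-2} with p_{-2}=0, p_{-1}=1, q_{-2}=1, q_{-1}=0:
  i=0: a_0=7, p_0 = 7*1 + 0 = 7, q_0 = 7*0 + 1 = 1.
  i=1: a_1=5, p_1 = 5*7 + 1 = 36, q_1 = 5*1 + 0 = 5.
  i=2: a_2=5, p_2 = 5*36 + 7 = 187, q_2 = 5*5 + 1 = 26.
  i=3: a_3=1, p_3 = 1*187 + 36 = 223, q_3 = 1*26 + 5 = 31.
  i=4: a_4=4, p_4 = 4*223 + 187 = 1079, q_4 = 4*31 + 26 = 150.
  i=5: a_5=2, p_5 = 2*1079 + 223 = 2381, q_5 = 2*150 + 31 = 331.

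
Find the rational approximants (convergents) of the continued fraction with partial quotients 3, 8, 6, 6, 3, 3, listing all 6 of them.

Using the convergent recurrence p_i = a_i*p_{i-1} + p_{i-2}, q_i = a_i*q_{i-1} + q_{i-2} with p_{-2}=0, p_{-1}=1, q_{-2}=1, q_{-1}=0:
  i=0: a_0=3, p_0 = 3*1 + 0 = 3, q_0 = 3*0 + 1 = 1.
  i=1: a_1=8, p_1 = 8*3 + 1 = 25, q_1 = 8*1 + 0 = 8.
  i=2: a_2=6, p_2 = 6*25 + 3 = 153, q_2 = 6*8 + 1 = 49.
  i=3: a_3=6, p_3 = 6*153 + 25 = 943, q_3 = 6*49 + 8 = 302.
  i=4: a_4=3, p_4 = 3*943 + 153 = 2982, q_4 = 3*302 + 49 = 955.
  i=5: a_5=3, p_5 = 3*2982 + 943 = 9889, q_5 = 3*955 + 302 = 3167.

3/1, 25/8, 153/49, 943/302, 2982/955, 9889/3167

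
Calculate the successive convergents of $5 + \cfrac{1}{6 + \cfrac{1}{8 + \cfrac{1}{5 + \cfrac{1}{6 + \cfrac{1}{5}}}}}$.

5/1, 31/6, 253/49, 1296/251, 8029/1555, 41441/8026

Using the convergent recurrence p_i = a_i*p_{i-1} + p_{i-2}, q_i = a_i*q_{i-1} + q_{i-2} with p_{-2}=0, p_{-1}=1, q_{-2}=1, q_{-1}=0:
  i=0: a_0=5, p_0 = 5*1 + 0 = 5, q_0 = 5*0 + 1 = 1.
  i=1: a_1=6, p_1 = 6*5 + 1 = 31, q_1 = 6*1 + 0 = 6.
  i=2: a_2=8, p_2 = 8*31 + 5 = 253, q_2 = 8*6 + 1 = 49.
  i=3: a_3=5, p_3 = 5*253 + 31 = 1296, q_3 = 5*49 + 6 = 251.
  i=4: a_4=6, p_4 = 6*1296 + 253 = 8029, q_4 = 6*251 + 49 = 1555.
  i=5: a_5=5, p_5 = 5*8029 + 1296 = 41441, q_5 = 5*1555 + 251 = 8026.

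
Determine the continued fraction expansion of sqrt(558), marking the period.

Write x_i = (sqrt(558) + m_i)/d_i with (m_0, d_0) = (0, 1). a_0 = floor(sqrt(558)) = 23, since 23^2 = 529 <= 558 < 576 = 24^2.
Iterate m_{i+1} = d_i*a_i - m_i, d_{i+1} = (558 - m_{i+1}^2)/d_i, a_{i+1} = floor((a_0 + m_{i+1})/d_{i+1}):
  m_1 = 1*23 - 0 = 23, d_1 = (558 - 23^2)/1 = 29/1 = 29, a_1 = floor((23 + 23)/29) = 1.
  m_2 = 29*1 - 23 = 6, d_2 = (558 - 6^2)/29 = 522/29 = 18, a_2 = floor((23 + 6)/18) = 1.
  m_3 = 18*1 - 6 = 12, d_3 = (558 - 12^2)/18 = 414/18 = 23, a_3 = floor((23 + 12)/23) = 1.
  m_4 = 23*1 - 12 = 11, d_4 = (558 - 11^2)/23 = 437/23 = 19, a_4 = floor((23 + 11)/19) = 1.
  m_5 = 19*1 - 11 = 8, d_5 = (558 - 8^2)/19 = 494/19 = 26, a_5 = floor((23 + 8)/26) = 1.
  m_6 = 26*1 - 8 = 18, d_6 = (558 - 18^2)/26 = 234/26 = 9, a_6 = floor((23 + 18)/9) = 4.
  m_7 = 9*4 - 18 = 18, d_7 = (558 - 18^2)/9 = 234/9 = 26, a_7 = floor((23 + 18)/26) = 1.
  m_8 = 26*1 - 18 = 8, d_8 = (558 - 8^2)/26 = 494/26 = 19, a_8 = floor((23 + 8)/19) = 1.
  m_9 = 19*1 - 8 = 11, d_9 = (558 - 11^2)/19 = 437/19 = 23, a_9 = floor((23 + 11)/23) = 1.
  m_10 = 23*1 - 11 = 12, d_10 = (558 - 12^2)/23 = 414/23 = 18, a_10 = floor((23 + 12)/18) = 1.
  m_11 = 18*1 - 12 = 6, d_11 = (558 - 6^2)/18 = 522/18 = 29, a_11 = floor((23 + 6)/29) = 1.
  m_12 = 29*1 - 6 = 23, d_12 = (558 - 23^2)/29 = 29/29 = 1, a_12 = floor((23 + 23)/1) = 46.
  m_13 = 1*46 - 23 = 23, d_13 = (558 - 23^2)/1 = 29/1 = 29: (m_13, d_13) = (m_1, d_1) = (23, 29), so from here the quotients repeat a_1, ..., a_12; the period length is 12.
Hence the expansion of sqrt(558) is a_0 = 23 followed by the repeating block 1, 1, 1, 1, 1, 4, 1, 1, 1, 1, 1, 46 (period 12).

[23; (1, 1, 1, 1, 1, 4, 1, 1, 1, 1, 1, 46)]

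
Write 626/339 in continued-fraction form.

[1; 1, 5, 1, 1, 12, 2]

Run the Euclidean algorithm on 626 and 339; the successive quotients are the partial quotients a_0, a_1, ... (each step inverts the fractional part left over by the previous one):
  626 = 1*339 + 287, so a_0 = 1.
  339 = 1*287 + 52, so a_1 = 1.
  287 = 5*52 + 27, so a_2 = 5.
  52 = 1*27 + 25, so a_3 = 1.
  27 = 1*25 + 2, so a_4 = 1.
  25 = 12*2 + 1, so a_5 = 12.
  2 = 2*1 + 0, so a_6 = 2.
The remainder reaches 0 after 7 divisions, so the expansion has 7 partial quotients, read off in order.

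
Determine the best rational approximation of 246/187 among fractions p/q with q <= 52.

25/19

Expand x = 246/187 as a continued fraction with the Euclidean algorithm:
  246 = 1*187 + 59, so a_0 = 1.
  187 = 3*59 + 10, so a_1 = 3.
  59 = 5*10 + 9, so a_2 = 5.
  10 = 1*9 + 1, so a_3 = 1.
  9 = 9*1 + 0, so a_4 = 9.
so x = [1; 3, 5, 1, 9].
Convergents (p_i = a_i*p_{i-1} + p_{i-2}, q_i = a_i*q_{i-1} + q_{i-2} with p_{-2}=0, p_{-1}=1, q_{-2}=1, q_{-1}=0), until the denominator exceeds 52:
  i=0: a_0=1, p_0 = 1*1 + 0 = 1, q_0 = 1*0 + 1 = 1.
  i=1: a_1=3, p_1 = 3*1 + 1 = 4, q_1 = 3*1 + 0 = 3.
  i=2: a_2=5, p_2 = 5*4 + 1 = 21, q_2 = 5*3 + 1 = 16.
  i=3: a_3=1, p_3 = 1*21 + 4 = 25, q_3 = 1*16 + 3 = 19.
  i=4: a_4=9, p_4 = 9*25 + 21 = 246, q_4 = 9*19 + 16 = 187.
q_4 = 187 > 52, so the last convergent with denominator <= 52 is p_3/q_3 = 25/19.
The closest fraction with denominator <= 52 is either p_3/q_3 or the intermediate fraction (k*p_3 + p_2)/(k*q_3 + q_2) with the largest k >= 1 whose denominator stays <= 52; these approach x as k grows, and every other convergent or intermediate fraction in range is farther away.
Largest k: floor((52 - q_2)/q_3) = floor((52 - 16)/19) = 1.
That gives (1*25 + 21)/(1*19 + 16) = 46/35.
Compare the errors: |x - 25/19| = |246*19 - 25*187|/(187*19) = 1/3553, and |x - 46/35| = |246*35 - 46*187|/(187*35) = 8/6545.
Cross-multiplying, 1*6545 = 6545 < 28424 = 8*3553, so 1/3553 is smaller: the convergent 25/19 is closer to x than 46/35.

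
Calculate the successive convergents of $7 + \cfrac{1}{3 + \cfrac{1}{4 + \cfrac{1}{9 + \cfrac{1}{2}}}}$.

7/1, 22/3, 95/13, 877/120, 1849/253

Using the convergent recurrence p_i = a_i*p_{i-1} + p_{i-2}, q_i = a_i*q_{i-1} + q_{i-2} with p_{-2}=0, p_{-1}=1, q_{-2}=1, q_{-1}=0:
  i=0: a_0=7, p_0 = 7*1 + 0 = 7, q_0 = 7*0 + 1 = 1.
  i=1: a_1=3, p_1 = 3*7 + 1 = 22, q_1 = 3*1 + 0 = 3.
  i=2: a_2=4, p_2 = 4*22 + 7 = 95, q_2 = 4*3 + 1 = 13.
  i=3: a_3=9, p_3 = 9*95 + 22 = 877, q_3 = 9*13 + 3 = 120.
  i=4: a_4=2, p_4 = 2*877 + 95 = 1849, q_4 = 2*120 + 13 = 253.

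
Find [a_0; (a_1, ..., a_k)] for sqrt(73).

[8; (1, 1, 5, 5, 1, 1, 16)]

Write x_i = (sqrt(73) + m_i)/d_i with (m_0, d_0) = (0, 1). a_0 = floor(sqrt(73)) = 8, since 8^2 = 64 <= 73 < 81 = 9^2.
Iterate m_{i+1} = d_i*a_i - m_i, d_{i+1} = (73 - m_{i+1}^2)/d_i, a_{i+1} = floor((a_0 + m_{i+1})/d_{i+1}):
  m_1 = 1*8 - 0 = 8, d_1 = (73 - 8^2)/1 = 9/1 = 9, a_1 = floor((8 + 8)/9) = 1.
  m_2 = 9*1 - 8 = 1, d_2 = (73 - 1^2)/9 = 72/9 = 8, a_2 = floor((8 + 1)/8) = 1.
  m_3 = 8*1 - 1 = 7, d_3 = (73 - 7^2)/8 = 24/8 = 3, a_3 = floor((8 + 7)/3) = 5.
  m_4 = 3*5 - 7 = 8, d_4 = (73 - 8^2)/3 = 9/3 = 3, a_4 = floor((8 + 8)/3) = 5.
  m_5 = 3*5 - 8 = 7, d_5 = (73 - 7^2)/3 = 24/3 = 8, a_5 = floor((8 + 7)/8) = 1.
  m_6 = 8*1 - 7 = 1, d_6 = (73 - 1^2)/8 = 72/8 = 9, a_6 = floor((8 + 1)/9) = 1.
  m_7 = 9*1 - 1 = 8, d_7 = (73 - 8^2)/9 = 9/9 = 1, a_7 = floor((8 + 8)/1) = 16.
  m_8 = 1*16 - 8 = 8, d_8 = (73 - 8^2)/1 = 9/1 = 9: (m_8, d_8) = (m_1, d_1) = (8, 9), so from here the quotients repeat a_1, ..., a_7; the period length is 7.
Hence the expansion of sqrt(73) is a_0 = 8 followed by the repeating block 1, 1, 5, 5, 1, 1, 16 (period 7).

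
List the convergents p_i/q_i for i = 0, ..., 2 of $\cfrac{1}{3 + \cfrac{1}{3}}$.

0/1, 1/3, 3/10

Using the convergent recurrence p_i = a_i*p_{i-1} + p_{i-2}, q_i = a_i*q_{i-1} + q_{i-2} with p_{-2}=0, p_{-1}=1, q_{-2}=1, q_{-1}=0:
  i=0: a_0=0, p_0 = 0*1 + 0 = 0, q_0 = 0*0 + 1 = 1.
  i=1: a_1=3, p_1 = 3*0 + 1 = 1, q_1 = 3*1 + 0 = 3.
  i=2: a_2=3, p_2 = 3*1 + 0 = 3, q_2 = 3*3 + 1 = 10.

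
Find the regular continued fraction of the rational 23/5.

[4; 1, 1, 2]

Run the Euclidean algorithm on 23 and 5; the successive quotients are the partial quotients a_0, a_1, ... (each step inverts the fractional part left over by the previous one):
  23 = 4*5 + 3, so a_0 = 4.
  5 = 1*3 + 2, so a_1 = 1.
  3 = 1*2 + 1, so a_2 = 1.
  2 = 2*1 + 0, so a_3 = 2.
The remainder reaches 0 after 4 divisions, so the expansion has 4 partial quotients, read off in order.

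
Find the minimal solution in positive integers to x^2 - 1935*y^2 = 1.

(x, y) = (44, 1)

First expand sqrt(1935) as a continued fraction. With x_i = (sqrt(1935) + m_i)/d_i and (m_0, d_0) = (0, 1): a_0 = floor(sqrt(1935)) = 43, since 43^2 = 1849 <= 1935 < 1936 = 44^2.
Iterate m_{i+1} = d_i*a_i - m_i, d_{i+1} = (1935 - m_{i+1}^2)/d_i, a_{i+1} = floor((a_0 + m_{i+1})/d_{i+1}):
  m_1 = 1*43 - 0 = 43, d_1 = (1935 - 43^2)/1 = 86/1 = 86, a_1 = floor((43 + 43)/86) = 1.
  m_2 = 86*1 - 43 = 43, d_2 = (1935 - 43^2)/86 = 86/86 = 1, a_2 = floor((43 + 43)/1) = 86.
  m_3 = 1*86 - 43 = 43, d_3 = (1935 - 43^2)/1 = 86/1 = 86: (m_3, d_3) = (m_1, d_1) = (43, 86), so from here the quotients repeat a_1, a_2; the period length is 2.
So sqrt(1935) = [43; (1, 86)] with period length k = 2.
k is even, so the fundamental solution of x^2 - 1935y^2 = 1 is (p_{k-1}, q_{k-1}) = (p_1, q_1); compute convergents through index 1.
Convergents (p_i = a_i*p_{i-1} + p_{i-2}, q_i = a_i*q_{i-1} + q_{i-2} with p_{-2}=0, p_{-1}=1, q_{-2}=1, q_{-1}=0):
  i=0: a_0=43, p_0 = 43*1 + 0 = 43, q_0 = 43*0 + 1 = 1.
  i=1: a_1=1, p_1 = 1*43 + 1 = 44, q_1 = 1*1 + 0 = 1.
Check: 44^2 - 1935*1^2 = 1936 - 1935 = 1, so (x, y) = (44, 1) solves the equation, and by the theorem it is the least positive solution.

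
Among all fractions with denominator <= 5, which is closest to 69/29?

12/5

Expand x = 69/29 as a continued fraction with the Euclidean algorithm:
  69 = 2*29 + 11, so a_0 = 2.
  29 = 2*11 + 7, so a_1 = 2.
  11 = 1*7 + 4, so a_2 = 1.
  7 = 1*4 + 3, so a_3 = 1.
  4 = 1*3 + 1, so a_4 = 1.
  3 = 3*1 + 0, so a_5 = 3.
so x = [2; 2, 1, 1, 1, 3].
Convergents (p_i = a_i*p_{i-1} + p_{i-2}, q_i = a_i*q_{i-1} + q_{i-2} with p_{-2}=0, p_{-1}=1, q_{-2}=1, q_{-1}=0), until the denominator exceeds 5:
  i=0: a_0=2, p_0 = 2*1 + 0 = 2, q_0 = 2*0 + 1 = 1.
  i=1: a_1=2, p_1 = 2*2 + 1 = 5, q_1 = 2*1 + 0 = 2.
  i=2: a_2=1, p_2 = 1*5 + 2 = 7, q_2 = 1*2 + 1 = 3.
  i=3: a_3=1, p_3 = 1*7 + 5 = 12, q_3 = 1*3 + 2 = 5.
  i=4: a_4=1, p_4 = 1*12 + 7 = 19, q_4 = 1*5 + 3 = 8.
q_4 = 8 > 5, so the last convergent with denominator <= 5 is p_3/q_3 = 12/5.
The closest fraction with denominator <= 5 is either p_3/q_3 or the intermediate fraction (k*p_3 + p_2)/(k*q_3 + q_2) with the largest k >= 1 whose denominator stays <= 5; these approach x as k grows, and every other convergent or intermediate fraction in range is farther away.
Largest k: floor((5 - q_2)/q_3) = floor((5 - 3)/5) = 0.
Since k = 0, no intermediate fraction beyond p_3/q_3 has denominator <= 5, so the convergent 12/5 is the closest (its error is |69*5 - 12*29|/(29*5) = 3/145).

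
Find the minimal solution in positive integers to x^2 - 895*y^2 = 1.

First expand sqrt(895) as a continued fraction. With x_i = (sqrt(895) + m_i)/d_i and (m_0, d_0) = (0, 1): a_0 = floor(sqrt(895)) = 29, since 29^2 = 841 <= 895 < 900 = 30^2.
Iterate m_{i+1} = d_i*a_i - m_i, d_{i+1} = (895 - m_{i+1}^2)/d_i, a_{i+1} = floor((a_0 + m_{i+1})/d_{i+1}):
  m_1 = 1*29 - 0 = 29, d_1 = (895 - 29^2)/1 = 54/1 = 54, a_1 = floor((29 + 29)/54) = 1.
  m_2 = 54*1 - 29 = 25, d_2 = (895 - 25^2)/54 = 270/54 = 5, a_2 = floor((29 + 25)/5) = 10.
  m_3 = 5*10 - 25 = 25, d_3 = (895 - 25^2)/5 = 270/5 = 54, a_3 = floor((29 + 25)/54) = 1.
  m_4 = 54*1 - 25 = 29, d_4 = (895 - 29^2)/54 = 54/54 = 1, a_4 = floor((29 + 29)/1) = 58.
  m_5 = 1*58 - 29 = 29, d_5 = (895 - 29^2)/1 = 54/1 = 54: (m_5, d_5) = (m_1, d_1) = (29, 54), so from here the quotients repeat a_1, ..., a_4; the period length is 4.
So sqrt(895) = [29; (1, 10, 1, 58)] with period length k = 4.
k is even, so the fundamental solution of x^2 - 895y^2 = 1 is (p_{k-1}, q_{k-1}) = (p_3, q_3); compute convergents through index 3.
Convergents (p_i = a_i*p_{i-1} + p_{i-2}, q_i = a_i*q_{i-1} + q_{i-2} with p_{-2}=0, p_{-1}=1, q_{-2}=1, q_{-1}=0):
  i=0: a_0=29, p_0 = 29*1 + 0 = 29, q_0 = 29*0 + 1 = 1.
  i=1: a_1=1, p_1 = 1*29 + 1 = 30, q_1 = 1*1 + 0 = 1.
  i=2: a_2=10, p_2 = 10*30 + 29 = 329, q_2 = 10*1 + 1 = 11.
  i=3: a_3=1, p_3 = 1*329 + 30 = 359, q_3 = 1*11 + 1 = 12.
Check: 359^2 - 895*12^2 = 128881 - 128880 = 1, so (x, y) = (359, 12) solves the equation, and by the theorem it is the least positive solution.

(x, y) = (359, 12)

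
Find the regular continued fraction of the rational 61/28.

Run the Euclidean algorithm on 61 and 28; the successive quotients are the partial quotients a_0, a_1, ... (each step inverts the fractional part left over by the previous one):
  61 = 2*28 + 5, so a_0 = 2.
  28 = 5*5 + 3, so a_1 = 5.
  5 = 1*3 + 2, so a_2 = 1.
  3 = 1*2 + 1, so a_3 = 1.
  2 = 2*1 + 0, so a_4 = 2.
The remainder reaches 0 after 5 divisions, so the expansion has 5 partial quotients, read off in order.

[2; 5, 1, 1, 2]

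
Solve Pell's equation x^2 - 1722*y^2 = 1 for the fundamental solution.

(x, y) = (83, 2)

First expand sqrt(1722) as a continued fraction. With x_i = (sqrt(1722) + m_i)/d_i and (m_0, d_0) = (0, 1): a_0 = floor(sqrt(1722)) = 41, since 41^2 = 1681 <= 1722 < 1764 = 42^2.
Iterate m_{i+1} = d_i*a_i - m_i, d_{i+1} = (1722 - m_{i+1}^2)/d_i, a_{i+1} = floor((a_0 + m_{i+1})/d_{i+1}):
  m_1 = 1*41 - 0 = 41, d_1 = (1722 - 41^2)/1 = 41/1 = 41, a_1 = floor((41 + 41)/41) = 2.
  m_2 = 41*2 - 41 = 41, d_2 = (1722 - 41^2)/41 = 41/41 = 1, a_2 = floor((41 + 41)/1) = 82.
  m_3 = 1*82 - 41 = 41, d_3 = (1722 - 41^2)/1 = 41/1 = 41: (m_3, d_3) = (m_1, d_1) = (41, 41), so from here the quotients repeat a_1, a_2; the period length is 2.
So sqrt(1722) = [41; (2, 82)] with period length k = 2.
k is even, so the fundamental solution of x^2 - 1722y^2 = 1 is (p_{k-1}, q_{k-1}) = (p_1, q_1); compute convergents through index 1.
Convergents (p_i = a_i*p_{i-1} + p_{i-2}, q_i = a_i*q_{i-1} + q_{i-2} with p_{-2}=0, p_{-1}=1, q_{-2}=1, q_{-1}=0):
  i=0: a_0=41, p_0 = 41*1 + 0 = 41, q_0 = 41*0 + 1 = 1.
  i=1: a_1=2, p_1 = 2*41 + 1 = 83, q_1 = 2*1 + 0 = 2.
Check: 83^2 - 1722*2^2 = 6889 - 6888 = 1, so (x, y) = (83, 2) solves the equation, and by the theorem it is the least positive solution.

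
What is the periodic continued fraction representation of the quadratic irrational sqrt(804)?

[28; (2, 1, 4, 2, 18, 2, 4, 1, 2, 56)]

Write x_i = (sqrt(804) + m_i)/d_i with (m_0, d_0) = (0, 1). a_0 = floor(sqrt(804)) = 28, since 28^2 = 784 <= 804 < 841 = 29^2.
Iterate m_{i+1} = d_i*a_i - m_i, d_{i+1} = (804 - m_{i+1}^2)/d_i, a_{i+1} = floor((a_0 + m_{i+1})/d_{i+1}):
  m_1 = 1*28 - 0 = 28, d_1 = (804 - 28^2)/1 = 20/1 = 20, a_1 = floor((28 + 28)/20) = 2.
  m_2 = 20*2 - 28 = 12, d_2 = (804 - 12^2)/20 = 660/20 = 33, a_2 = floor((28 + 12)/33) = 1.
  m_3 = 33*1 - 12 = 21, d_3 = (804 - 21^2)/33 = 363/33 = 11, a_3 = floor((28 + 21)/11) = 4.
  m_4 = 11*4 - 21 = 23, d_4 = (804 - 23^2)/11 = 275/11 = 25, a_4 = floor((28 + 23)/25) = 2.
  m_5 = 25*2 - 23 = 27, d_5 = (804 - 27^2)/25 = 75/25 = 3, a_5 = floor((28 + 27)/3) = 18.
  m_6 = 3*18 - 27 = 27, d_6 = (804 - 27^2)/3 = 75/3 = 25, a_6 = floor((28 + 27)/25) = 2.
  m_7 = 25*2 - 27 = 23, d_7 = (804 - 23^2)/25 = 275/25 = 11, a_7 = floor((28 + 23)/11) = 4.
  m_8 = 11*4 - 23 = 21, d_8 = (804 - 21^2)/11 = 363/11 = 33, a_8 = floor((28 + 21)/33) = 1.
  m_9 = 33*1 - 21 = 12, d_9 = (804 - 12^2)/33 = 660/33 = 20, a_9 = floor((28 + 12)/20) = 2.
  m_10 = 20*2 - 12 = 28, d_10 = (804 - 28^2)/20 = 20/20 = 1, a_10 = floor((28 + 28)/1) = 56.
  m_11 = 1*56 - 28 = 28, d_11 = (804 - 28^2)/1 = 20/1 = 20: (m_11, d_11) = (m_1, d_1) = (28, 20), so from here the quotients repeat a_1, ..., a_10; the period length is 10.
Hence the expansion of sqrt(804) is a_0 = 28 followed by the repeating block 2, 1, 4, 2, 18, 2, 4, 1, 2, 56 (period 10).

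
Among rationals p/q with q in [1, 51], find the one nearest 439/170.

Expand x = 439/170 as a continued fraction with the Euclidean algorithm:
  439 = 2*170 + 99, so a_0 = 2.
  170 = 1*99 + 71, so a_1 = 1.
  99 = 1*71 + 28, so a_2 = 1.
  71 = 2*28 + 15, so a_3 = 2.
  28 = 1*15 + 13, so a_4 = 1.
  15 = 1*13 + 2, so a_5 = 1.
  13 = 6*2 + 1, so a_6 = 6.
  2 = 2*1 + 0, so a_7 = 2.
so x = [2; 1, 1, 2, 1, 1, 6, 2].
Convergents (p_i = a_i*p_{i-1} + p_{i-2}, q_i = a_i*q_{i-1} + q_{i-2} with p_{-2}=0, p_{-1}=1, q_{-2}=1, q_{-1}=0), until the denominator exceeds 51:
  i=0: a_0=2, p_0 = 2*1 + 0 = 2, q_0 = 2*0 + 1 = 1.
  i=1: a_1=1, p_1 = 1*2 + 1 = 3, q_1 = 1*1 + 0 = 1.
  i=2: a_2=1, p_2 = 1*3 + 2 = 5, q_2 = 1*1 + 1 = 2.
  i=3: a_3=2, p_3 = 2*5 + 3 = 13, q_3 = 2*2 + 1 = 5.
  i=4: a_4=1, p_4 = 1*13 + 5 = 18, q_4 = 1*5 + 2 = 7.
  i=5: a_5=1, p_5 = 1*18 + 13 = 31, q_5 = 1*7 + 5 = 12.
  i=6: a_6=6, p_6 = 6*31 + 18 = 204, q_6 = 6*12 + 7 = 79.
q_6 = 79 > 51, so the last convergent with denominator <= 51 is p_5/q_5 = 31/12.
The closest fraction with denominator <= 51 is either p_5/q_5 or the intermediate fraction (k*p_5 + p_4)/(k*q_5 + q_4) with the largest k >= 1 whose denominator stays <= 51; these approach x as k grows, and every other convergent or intermediate fraction in range is farther away.
Largest k: floor((51 - q_4)/q_5) = floor((51 - 7)/12) = 3.
That gives (3*31 + 18)/(3*12 + 7) = 111/43.
Compare the errors: |x - 31/12| = |439*12 - 31*170|/(170*12) = 2/2040, and |x - 111/43| = |439*43 - 111*170|/(170*43) = 7/7310.
Cross-multiplying, 7*2040 = 14280 < 14620 = 2*7310, so 7/7310 is smaller: the intermediate fraction 111/43 is closer to x than 31/12.

111/43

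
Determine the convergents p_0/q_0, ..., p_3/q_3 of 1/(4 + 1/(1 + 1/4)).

Using the convergent recurrence p_i = a_i*p_{i-1} + p_{i-2}, q_i = a_i*q_{i-1} + q_{i-2} with p_{-2}=0, p_{-1}=1, q_{-2}=1, q_{-1}=0:
  i=0: a_0=0, p_0 = 0*1 + 0 = 0, q_0 = 0*0 + 1 = 1.
  i=1: a_1=4, p_1 = 4*0 + 1 = 1, q_1 = 4*1 + 0 = 4.
  i=2: a_2=1, p_2 = 1*1 + 0 = 1, q_2 = 1*4 + 1 = 5.
  i=3: a_3=4, p_3 = 4*1 + 1 = 5, q_3 = 4*5 + 4 = 24.

0/1, 1/4, 1/5, 5/24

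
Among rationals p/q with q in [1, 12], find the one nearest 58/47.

Expand x = 58/47 as a continued fraction with the Euclidean algorithm:
  58 = 1*47 + 11, so a_0 = 1.
  47 = 4*11 + 3, so a_1 = 4.
  11 = 3*3 + 2, so a_2 = 3.
  3 = 1*2 + 1, so a_3 = 1.
  2 = 2*1 + 0, so a_4 = 2.
so x = [1; 4, 3, 1, 2].
Convergents (p_i = a_i*p_{i-1} + p_{i-2}, q_i = a_i*q_{i-1} + q_{i-2} with p_{-2}=0, p_{-1}=1, q_{-2}=1, q_{-1}=0), until the denominator exceeds 12:
  i=0: a_0=1, p_0 = 1*1 + 0 = 1, q_0 = 1*0 + 1 = 1.
  i=1: a_1=4, p_1 = 4*1 + 1 = 5, q_1 = 4*1 + 0 = 4.
  i=2: a_2=3, p_2 = 3*5 + 1 = 16, q_2 = 3*4 + 1 = 13.
q_2 = 13 > 12, so the last convergent with denominator <= 12 is p_1/q_1 = 5/4.
The closest fraction with denominator <= 12 is either p_1/q_1 or the intermediate fraction (k*p_1 + p_0)/(k*q_1 + q_0) with the largest k >= 1 whose denominator stays <= 12; these approach x as k grows, and every other convergent or intermediate fraction in range is farther away.
Largest k: floor((12 - q_0)/q_1) = floor((12 - 1)/4) = 2.
That gives (2*5 + 1)/(2*4 + 1) = 11/9.
Compare the errors: |x - 5/4| = |58*4 - 5*47|/(47*4) = 3/188, and |x - 11/9| = |58*9 - 11*47|/(47*9) = 5/423.
Cross-multiplying, 5*188 = 940 < 1269 = 3*423, so 5/423 is smaller: the intermediate fraction 11/9 is closer to x than 5/4.

11/9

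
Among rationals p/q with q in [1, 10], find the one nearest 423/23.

92/5

Expand x = 423/23 as a continued fraction with the Euclidean algorithm:
  423 = 18*23 + 9, so a_0 = 18.
  23 = 2*9 + 5, so a_1 = 2.
  9 = 1*5 + 4, so a_2 = 1.
  5 = 1*4 + 1, so a_3 = 1.
  4 = 4*1 + 0, so a_4 = 4.
so x = [18; 2, 1, 1, 4].
Convergents (p_i = a_i*p_{i-1} + p_{i-2}, q_i = a_i*q_{i-1} + q_{i-2} with p_{-2}=0, p_{-1}=1, q_{-2}=1, q_{-1}=0), until the denominator exceeds 10:
  i=0: a_0=18, p_0 = 18*1 + 0 = 18, q_0 = 18*0 + 1 = 1.
  i=1: a_1=2, p_1 = 2*18 + 1 = 37, q_1 = 2*1 + 0 = 2.
  i=2: a_2=1, p_2 = 1*37 + 18 = 55, q_2 = 1*2 + 1 = 3.
  i=3: a_3=1, p_3 = 1*55 + 37 = 92, q_3 = 1*3 + 2 = 5.
  i=4: a_4=4, p_4 = 4*92 + 55 = 423, q_4 = 4*5 + 3 = 23.
q_4 = 23 > 10, so the last convergent with denominator <= 10 is p_3/q_3 = 92/5.
The closest fraction with denominator <= 10 is either p_3/q_3 or the intermediate fraction (k*p_3 + p_2)/(k*q_3 + q_2) with the largest k >= 1 whose denominator stays <= 10; these approach x as k grows, and every other convergent or intermediate fraction in range is farther away.
Largest k: floor((10 - q_2)/q_3) = floor((10 - 3)/5) = 1.
That gives (1*92 + 55)/(1*5 + 3) = 147/8.
Compare the errors: |x - 92/5| = |423*5 - 92*23|/(23*5) = 1/115, and |x - 147/8| = |423*8 - 147*23|/(23*8) = 3/184.
Cross-multiplying, 1*184 = 184 < 345 = 3*115, so 1/115 is smaller: the convergent 92/5 is closer to x than 147/8.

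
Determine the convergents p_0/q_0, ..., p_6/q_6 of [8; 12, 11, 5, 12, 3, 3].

Using the convergent recurrence p_i = a_i*p_{i-1} + p_{i-2}, q_i = a_i*q_{i-1} + q_{i-2} with p_{-2}=0, p_{-1}=1, q_{-2}=1, q_{-1}=0:
  i=0: a_0=8, p_0 = 8*1 + 0 = 8, q_0 = 8*0 + 1 = 1.
  i=1: a_1=12, p_1 = 12*8 + 1 = 97, q_1 = 12*1 + 0 = 12.
  i=2: a_2=11, p_2 = 11*97 + 8 = 1075, q_2 = 11*12 + 1 = 133.
  i=3: a_3=5, p_3 = 5*1075 + 97 = 5472, q_3 = 5*133 + 12 = 677.
  i=4: a_4=12, p_4 = 12*5472 + 1075 = 66739, q_4 = 12*677 + 133 = 8257.
  i=5: a_5=3, p_5 = 3*66739 + 5472 = 205689, q_5 = 3*8257 + 677 = 25448.
  i=6: a_6=3, p_6 = 3*205689 + 66739 = 683806, q_6 = 3*25448 + 8257 = 84601.

8/1, 97/12, 1075/133, 5472/677, 66739/8257, 205689/25448, 683806/84601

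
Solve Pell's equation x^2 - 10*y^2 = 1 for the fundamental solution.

(x, y) = (19, 6)

First expand sqrt(10) as a continued fraction. With x_i = (sqrt(10) + m_i)/d_i and (m_0, d_0) = (0, 1): a_0 = floor(sqrt(10)) = 3, since 3^2 = 9 <= 10 < 16 = 4^2.
Iterate m_{i+1} = d_i*a_i - m_i, d_{i+1} = (10 - m_{i+1}^2)/d_i, a_{i+1} = floor((a_0 + m_{i+1})/d_{i+1}):
  m_1 = 1*3 - 0 = 3, d_1 = (10 - 3^2)/1 = 1/1 = 1, a_1 = floor((3 + 3)/1) = 6.
  m_2 = 1*6 - 3 = 3, d_2 = (10 - 3^2)/1 = 1/1 = 1: (m_2, d_2) = (m_1, d_1) = (3, 1), so from here the quotient a_1 repeats; the period length is 1.
So sqrt(10) = [3; (6)] with period length k = 1.
k is odd, so (p_{k-1}, q_{k-1}) only solves x^2 - 10y^2 = -1 and the fundamental solution of x^2 - 10y^2 = 1 is (p_{2k-1}, q_{2k-1}) = (p_1, q_1); compute convergents through index 1, running through the period twice.
Convergents (p_i = a_i*p_{i-1} + p_{i-2}, q_i = a_i*q_{i-1} + q_{i-2} with p_{-2}=0, p_{-1}=1, q_{-2}=1, q_{-1}=0):
  i=0: a_0=3, p_0 = 3*1 + 0 = 3, q_0 = 3*0 + 1 = 1.
  i=1: a_1=6, p_1 = 6*3 + 1 = 19, q_1 = 6*1 + 0 = 6.
Indeed p_0^2 - 10*q_0^2 = 9 - 10 = -1, not +1.
Check: 19^2 - 10*6^2 = 361 - 360 = 1, so (x, y) = (19, 6) solves the equation, and by the theorem it is the least positive solution.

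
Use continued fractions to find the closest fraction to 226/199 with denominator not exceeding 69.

67/59

Expand x = 226/199 as a continued fraction with the Euclidean algorithm:
  226 = 1*199 + 27, so a_0 = 1.
  199 = 7*27 + 10, so a_1 = 7.
  27 = 2*10 + 7, so a_2 = 2.
  10 = 1*7 + 3, so a_3 = 1.
  7 = 2*3 + 1, so a_4 = 2.
  3 = 3*1 + 0, so a_5 = 3.
so x = [1; 7, 2, 1, 2, 3].
Convergents (p_i = a_i*p_{i-1} + p_{i-2}, q_i = a_i*q_{i-1} + q_{i-2} with p_{-2}=0, p_{-1}=1, q_{-2}=1, q_{-1}=0), until the denominator exceeds 69:
  i=0: a_0=1, p_0 = 1*1 + 0 = 1, q_0 = 1*0 + 1 = 1.
  i=1: a_1=7, p_1 = 7*1 + 1 = 8, q_1 = 7*1 + 0 = 7.
  i=2: a_2=2, p_2 = 2*8 + 1 = 17, q_2 = 2*7 + 1 = 15.
  i=3: a_3=1, p_3 = 1*17 + 8 = 25, q_3 = 1*15 + 7 = 22.
  i=4: a_4=2, p_4 = 2*25 + 17 = 67, q_4 = 2*22 + 15 = 59.
  i=5: a_5=3, p_5 = 3*67 + 25 = 226, q_5 = 3*59 + 22 = 199.
q_5 = 199 > 69, so the last convergent with denominator <= 69 is p_4/q_4 = 67/59.
The closest fraction with denominator <= 69 is either p_4/q_4 or the intermediate fraction (k*p_4 + p_3)/(k*q_4 + q_3) with the largest k >= 1 whose denominator stays <= 69; these approach x as k grows, and every other convergent or intermediate fraction in range is farther away.
Largest k: floor((69 - q_3)/q_4) = floor((69 - 22)/59) = 0.
Since k = 0, no intermediate fraction beyond p_4/q_4 has denominator <= 69, so the convergent 67/59 is the closest (its error is |226*59 - 67*199|/(199*59) = 1/11741).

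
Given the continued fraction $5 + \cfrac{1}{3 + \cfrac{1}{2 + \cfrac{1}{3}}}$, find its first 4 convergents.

5/1, 16/3, 37/7, 127/24

Using the convergent recurrence p_i = a_i*p_{i-1} + p_{i-2}, q_i = a_i*q_{i-1} + q_{i-2} with p_{-2}=0, p_{-1}=1, q_{-2}=1, q_{-1}=0:
  i=0: a_0=5, p_0 = 5*1 + 0 = 5, q_0 = 5*0 + 1 = 1.
  i=1: a_1=3, p_1 = 3*5 + 1 = 16, q_1 = 3*1 + 0 = 3.
  i=2: a_2=2, p_2 = 2*16 + 5 = 37, q_2 = 2*3 + 1 = 7.
  i=3: a_3=3, p_3 = 3*37 + 16 = 127, q_3 = 3*7 + 3 = 24.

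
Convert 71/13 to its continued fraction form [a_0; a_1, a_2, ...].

Run the Euclidean algorithm on 71 and 13; the successive quotients are the partial quotients a_0, a_1, ... (each step inverts the fractional part left over by the previous one):
  71 = 5*13 + 6, so a_0 = 5.
  13 = 2*6 + 1, so a_1 = 2.
  6 = 6*1 + 0, so a_2 = 6.
The remainder reaches 0 after 3 divisions, so the expansion has 3 partial quotients, read off in order.

[5; 2, 6]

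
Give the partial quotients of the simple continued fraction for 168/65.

Run the Euclidean algorithm on 168 and 65; the successive quotients are the partial quotients a_0, a_1, ... (each step inverts the fractional part left over by the previous one):
  168 = 2*65 + 38, so a_0 = 2.
  65 = 1*38 + 27, so a_1 = 1.
  38 = 1*27 + 11, so a_2 = 1.
  27 = 2*11 + 5, so a_3 = 2.
  11 = 2*5 + 1, so a_4 = 2.
  5 = 5*1 + 0, so a_5 = 5.
The remainder reaches 0 after 6 divisions, so the expansion has 6 partial quotients, read off in order.

[2; 1, 1, 2, 2, 5]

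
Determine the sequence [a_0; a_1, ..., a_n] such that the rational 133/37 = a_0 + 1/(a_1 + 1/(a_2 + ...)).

[3; 1, 1, 2, 7]

Run the Euclidean algorithm on 133 and 37; the successive quotients are the partial quotients a_0, a_1, ... (each step inverts the fractional part left over by the previous one):
  133 = 3*37 + 22, so a_0 = 3.
  37 = 1*22 + 15, so a_1 = 1.
  22 = 1*15 + 7, so a_2 = 1.
  15 = 2*7 + 1, so a_3 = 2.
  7 = 7*1 + 0, so a_4 = 7.
The remainder reaches 0 after 5 divisions, so the expansion has 5 partial quotients, read off in order.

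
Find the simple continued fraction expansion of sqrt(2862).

[53; (2, 106)]

Write x_i = (sqrt(2862) + m_i)/d_i with (m_0, d_0) = (0, 1). a_0 = floor(sqrt(2862)) = 53, since 53^2 = 2809 <= 2862 < 2916 = 54^2.
Iterate m_{i+1} = d_i*a_i - m_i, d_{i+1} = (2862 - m_{i+1}^2)/d_i, a_{i+1} = floor((a_0 + m_{i+1})/d_{i+1}):
  m_1 = 1*53 - 0 = 53, d_1 = (2862 - 53^2)/1 = 53/1 = 53, a_1 = floor((53 + 53)/53) = 2.
  m_2 = 53*2 - 53 = 53, d_2 = (2862 - 53^2)/53 = 53/53 = 1, a_2 = floor((53 + 53)/1) = 106.
  m_3 = 1*106 - 53 = 53, d_3 = (2862 - 53^2)/1 = 53/1 = 53: (m_3, d_3) = (m_1, d_1) = (53, 53), so from here the quotients repeat a_1, a_2; the period length is 2.
Hence the expansion of sqrt(2862) is a_0 = 53 followed by the repeating block 2, 106 (period 2).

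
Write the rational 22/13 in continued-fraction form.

[1; 1, 2, 4]

Run the Euclidean algorithm on 22 and 13; the successive quotients are the partial quotients a_0, a_1, ... (each step inverts the fractional part left over by the previous one):
  22 = 1*13 + 9, so a_0 = 1.
  13 = 1*9 + 4, so a_1 = 1.
  9 = 2*4 + 1, so a_2 = 2.
  4 = 4*1 + 0, so a_3 = 4.
The remainder reaches 0 after 4 divisions, so the expansion has 4 partial quotients, read off in order.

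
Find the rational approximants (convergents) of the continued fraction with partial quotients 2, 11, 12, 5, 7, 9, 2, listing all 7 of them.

Using the convergent recurrence p_i = a_i*p_{i-1} + p_{i-2}, q_i = a_i*q_{i-1} + q_{i-2} with p_{-2}=0, p_{-1}=1, q_{-2}=1, q_{-1}=0:
  i=0: a_0=2, p_0 = 2*1 + 0 = 2, q_0 = 2*0 + 1 = 1.
  i=1: a_1=11, p_1 = 11*2 + 1 = 23, q_1 = 11*1 + 0 = 11.
  i=2: a_2=12, p_2 = 12*23 + 2 = 278, q_2 = 12*11 + 1 = 133.
  i=3: a_3=5, p_3 = 5*278 + 23 = 1413, q_3 = 5*133 + 11 = 676.
  i=4: a_4=7, p_4 = 7*1413 + 278 = 10169, q_4 = 7*676 + 133 = 4865.
  i=5: a_5=9, p_5 = 9*10169 + 1413 = 92934, q_5 = 9*4865 + 676 = 44461.
  i=6: a_6=2, p_6 = 2*92934 + 10169 = 196037, q_6 = 2*44461 + 4865 = 93787.

2/1, 23/11, 278/133, 1413/676, 10169/4865, 92934/44461, 196037/93787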